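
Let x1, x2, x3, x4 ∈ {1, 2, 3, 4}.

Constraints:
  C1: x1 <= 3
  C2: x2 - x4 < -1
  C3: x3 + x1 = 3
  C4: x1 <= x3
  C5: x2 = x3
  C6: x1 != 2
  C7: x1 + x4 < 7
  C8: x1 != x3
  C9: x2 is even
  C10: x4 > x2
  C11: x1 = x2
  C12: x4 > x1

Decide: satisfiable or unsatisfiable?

From constraints 5 and 11, x1 = x2 = x3, so x1 = x3. But constraint 8 says x1 ≠ x3. Contradiction.

Unsatisfiable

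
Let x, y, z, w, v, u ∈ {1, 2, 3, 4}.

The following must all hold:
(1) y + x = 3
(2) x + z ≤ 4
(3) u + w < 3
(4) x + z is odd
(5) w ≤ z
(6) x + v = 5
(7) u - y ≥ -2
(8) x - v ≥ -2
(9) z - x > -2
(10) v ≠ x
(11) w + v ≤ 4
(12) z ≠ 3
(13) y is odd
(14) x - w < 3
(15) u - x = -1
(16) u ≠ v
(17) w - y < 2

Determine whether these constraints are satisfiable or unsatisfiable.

Satisfiable

Try x = 2, y = 1, z = 1, w = 1, v = 3, u = 1.
Check constraint 1: y + x = 3; constraint 2: x + z = 3. The remaining constraints are straightforward to verify.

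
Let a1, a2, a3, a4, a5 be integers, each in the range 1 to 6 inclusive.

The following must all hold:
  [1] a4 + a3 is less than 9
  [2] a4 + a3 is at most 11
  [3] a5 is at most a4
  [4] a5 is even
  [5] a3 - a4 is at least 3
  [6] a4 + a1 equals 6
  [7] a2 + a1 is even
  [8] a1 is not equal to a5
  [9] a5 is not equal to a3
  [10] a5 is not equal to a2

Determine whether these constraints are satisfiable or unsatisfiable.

Satisfiable

Try a1 = 4, a2 = 6, a3 = 6, a4 = 2, a5 = 2.
Check constraint 1: a4 + a3 = 8; constraint 2: a4 + a3 = 8; constraint 5: a3 - a4 = 4. The remaining constraints are straightforward to verify.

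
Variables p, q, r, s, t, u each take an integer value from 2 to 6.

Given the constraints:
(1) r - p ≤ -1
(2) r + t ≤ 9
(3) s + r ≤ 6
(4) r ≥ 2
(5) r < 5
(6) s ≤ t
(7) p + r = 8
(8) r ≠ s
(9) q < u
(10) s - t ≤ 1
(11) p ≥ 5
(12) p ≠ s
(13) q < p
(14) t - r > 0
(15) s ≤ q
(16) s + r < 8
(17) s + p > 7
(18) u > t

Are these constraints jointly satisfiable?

Try p = 6, q = 5, r = 2, s = 3, t = 4, u = 6.
Check constraint 1: r - p = -4; constraint 2: r + t = 6; constraint 3: s + r = 5. The remaining constraints are straightforward to verify.

Satisfiable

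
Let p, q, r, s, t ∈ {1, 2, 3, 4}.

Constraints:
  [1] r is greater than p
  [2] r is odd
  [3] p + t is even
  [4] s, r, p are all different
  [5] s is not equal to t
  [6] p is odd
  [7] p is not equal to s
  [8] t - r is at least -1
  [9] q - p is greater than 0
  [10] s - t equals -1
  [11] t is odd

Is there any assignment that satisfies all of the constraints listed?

Take p = 1, q = 4, r = 3, s = 2, t = 3. Then constraint 8: t - r = 0; constraint 9: q - p = 3, and every other listed constraint is also met.

Satisfiable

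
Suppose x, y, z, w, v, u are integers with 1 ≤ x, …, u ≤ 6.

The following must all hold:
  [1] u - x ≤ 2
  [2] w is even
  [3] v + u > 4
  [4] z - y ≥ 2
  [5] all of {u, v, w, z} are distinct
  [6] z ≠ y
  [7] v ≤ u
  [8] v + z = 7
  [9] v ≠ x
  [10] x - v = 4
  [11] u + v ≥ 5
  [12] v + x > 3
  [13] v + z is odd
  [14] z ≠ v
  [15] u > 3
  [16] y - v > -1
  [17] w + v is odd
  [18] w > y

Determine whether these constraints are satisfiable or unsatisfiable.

Setting (x, y, z, w, v, u) = (5, 1, 6, 2, 1, 5) satisfies everything: constraint 1: u - x = 0; constraint 3: v + u = 6; constraint 4: z - y = 5, and the others follow.

Satisfiable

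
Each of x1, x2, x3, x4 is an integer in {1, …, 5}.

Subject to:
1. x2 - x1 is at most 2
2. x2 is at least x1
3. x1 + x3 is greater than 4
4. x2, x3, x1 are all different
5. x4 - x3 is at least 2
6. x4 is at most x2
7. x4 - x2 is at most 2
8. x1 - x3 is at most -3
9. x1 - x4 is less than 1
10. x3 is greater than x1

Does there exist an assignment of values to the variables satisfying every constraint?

Unsatisfiable

Constraints 1, 5, 7, and 8 give x3 − x1 ≥ 3, x1 − x2 ≥ -2, x2 − x4 ≥ -2, x4 − x3 ≥ 2.
Adding all 4 inequalities: the left sides telescope to 0, and the right sides sum to 3 + (-2) + (-2) + 2 = 1. So 0 ≥ 1, which is false.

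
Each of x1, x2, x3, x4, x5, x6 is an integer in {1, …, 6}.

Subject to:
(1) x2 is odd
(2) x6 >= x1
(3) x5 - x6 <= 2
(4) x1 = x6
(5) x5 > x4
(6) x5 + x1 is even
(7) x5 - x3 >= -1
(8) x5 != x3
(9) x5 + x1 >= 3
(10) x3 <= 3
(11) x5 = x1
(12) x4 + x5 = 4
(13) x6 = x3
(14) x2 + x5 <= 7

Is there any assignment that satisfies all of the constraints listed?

Unsatisfiable

From constraints 4, 11, and 13, x5 = x1 = x6 = x3, so x5 = x3. But constraint 8 says x5 ≠ x3. Contradiction.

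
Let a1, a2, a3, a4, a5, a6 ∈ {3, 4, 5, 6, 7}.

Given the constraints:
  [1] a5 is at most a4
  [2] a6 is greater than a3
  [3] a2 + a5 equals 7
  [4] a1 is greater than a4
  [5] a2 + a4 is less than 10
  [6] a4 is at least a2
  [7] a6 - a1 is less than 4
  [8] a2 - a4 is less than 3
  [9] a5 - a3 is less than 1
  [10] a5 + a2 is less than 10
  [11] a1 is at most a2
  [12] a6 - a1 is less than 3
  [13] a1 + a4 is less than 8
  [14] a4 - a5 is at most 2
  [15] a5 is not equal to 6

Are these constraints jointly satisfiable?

Unsatisfiable

Constraints 4, 6, and 11 give a1 ≤ a2, a2 ≤ a4, a4 < a1. Chaining: a1 ≤ a2 ≤ a4 < a1, which forces a1 < a1 — impossible.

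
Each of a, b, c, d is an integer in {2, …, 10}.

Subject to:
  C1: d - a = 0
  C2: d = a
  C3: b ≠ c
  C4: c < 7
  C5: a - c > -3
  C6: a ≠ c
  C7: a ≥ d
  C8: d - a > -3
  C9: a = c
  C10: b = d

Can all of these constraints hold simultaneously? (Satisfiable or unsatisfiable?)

From constraints 2, 9, and 10, b = d = a = c, so b = c. But constraint 3 says b ≠ c. Contradiction.

Unsatisfiable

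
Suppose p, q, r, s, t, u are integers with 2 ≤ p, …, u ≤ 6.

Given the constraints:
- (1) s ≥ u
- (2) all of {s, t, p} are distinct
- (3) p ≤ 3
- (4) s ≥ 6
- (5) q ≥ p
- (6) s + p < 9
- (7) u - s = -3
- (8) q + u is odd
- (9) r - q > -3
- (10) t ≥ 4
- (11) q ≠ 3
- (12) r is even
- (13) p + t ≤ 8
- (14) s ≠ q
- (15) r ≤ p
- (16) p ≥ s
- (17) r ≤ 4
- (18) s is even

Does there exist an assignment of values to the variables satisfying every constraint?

Unsatisfiable

From constraints 4 and 16: p ≥ s ≥ 6. From constraint 10: t ≥ 4. Hence p + t ≥ 10. But constraint 13 requires p + t ≤ 8, and 8 < 10. Contradiction.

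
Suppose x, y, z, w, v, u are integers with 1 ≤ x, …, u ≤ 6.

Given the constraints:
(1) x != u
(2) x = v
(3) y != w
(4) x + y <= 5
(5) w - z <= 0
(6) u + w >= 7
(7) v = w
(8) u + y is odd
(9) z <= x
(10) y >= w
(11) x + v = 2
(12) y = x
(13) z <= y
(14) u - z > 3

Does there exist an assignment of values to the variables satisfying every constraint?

Unsatisfiable

From constraints 2, 7, and 12, y = x = v = w, so y = w. But constraint 3 says y ≠ w. Contradiction.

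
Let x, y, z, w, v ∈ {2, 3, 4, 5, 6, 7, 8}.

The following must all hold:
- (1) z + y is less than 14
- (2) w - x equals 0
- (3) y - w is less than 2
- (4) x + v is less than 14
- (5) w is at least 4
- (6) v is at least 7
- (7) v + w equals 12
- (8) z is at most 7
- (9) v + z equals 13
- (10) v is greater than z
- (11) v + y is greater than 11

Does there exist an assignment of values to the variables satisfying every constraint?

The assignment x = 5, y = 5, z = 6, w = 5, v = 7 works:
  constraint 1 holds since z + y = 11.
  constraint 2 holds since w - x = 0.
  constraint 3 holds since y - w = 0.
The rest check out directly.

Satisfiable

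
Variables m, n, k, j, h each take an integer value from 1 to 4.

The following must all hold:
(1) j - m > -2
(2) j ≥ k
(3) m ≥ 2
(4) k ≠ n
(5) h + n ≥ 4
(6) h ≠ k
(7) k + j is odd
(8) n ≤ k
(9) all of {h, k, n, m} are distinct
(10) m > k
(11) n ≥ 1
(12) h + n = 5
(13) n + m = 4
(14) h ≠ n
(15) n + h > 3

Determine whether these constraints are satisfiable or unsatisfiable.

Satisfiable

Take m = 3, n = 1, k = 2, j = 3, h = 4. Then constraint 1: j - m = 0; constraint 5: h + n = 5; constraint 12: h + n = 5, and every other listed constraint is also met.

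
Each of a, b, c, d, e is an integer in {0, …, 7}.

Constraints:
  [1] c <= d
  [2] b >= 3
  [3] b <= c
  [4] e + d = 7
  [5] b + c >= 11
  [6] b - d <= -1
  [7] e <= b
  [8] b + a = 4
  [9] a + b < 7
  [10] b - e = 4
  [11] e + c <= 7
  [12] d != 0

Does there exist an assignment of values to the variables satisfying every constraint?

Satisfiable

The assignment a = 0, b = 4, c = 7, d = 7, e = 0 works:
  constraint 4 holds since e + d = 7.
  constraint 5 holds since b + c = 11.
  constraint 6 holds since b - d = -3.
The rest check out directly.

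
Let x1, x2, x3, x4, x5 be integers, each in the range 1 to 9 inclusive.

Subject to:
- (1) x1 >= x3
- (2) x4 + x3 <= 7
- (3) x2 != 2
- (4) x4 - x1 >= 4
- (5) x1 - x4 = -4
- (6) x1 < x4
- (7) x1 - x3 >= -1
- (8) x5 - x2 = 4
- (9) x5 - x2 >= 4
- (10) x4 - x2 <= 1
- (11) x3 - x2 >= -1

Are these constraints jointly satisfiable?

Constraints 4, 7, 10, and 11 give x4 − x1 ≥ 4, x1 − x3 ≥ -1, x3 − x2 ≥ -1, x2 − x4 ≥ -1.
Adding all 4 inequalities: the left sides telescope to 0, and the right sides sum to 4 + (-1) + (-1) + (-1) = 1. So 0 ≥ 1, which is false.

Unsatisfiable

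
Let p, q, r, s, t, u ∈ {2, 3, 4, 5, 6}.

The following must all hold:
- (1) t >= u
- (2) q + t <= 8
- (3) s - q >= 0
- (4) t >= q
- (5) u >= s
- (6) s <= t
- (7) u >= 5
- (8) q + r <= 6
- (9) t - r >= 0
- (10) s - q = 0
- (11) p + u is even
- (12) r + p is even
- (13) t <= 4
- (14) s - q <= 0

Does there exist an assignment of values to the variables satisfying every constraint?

Unsatisfiable

From constraints 1 and 7: t ≥ u and u ≥ 5, so t ≥ 5. From constraint 13: t ≤ 4. But 4 < 5, so no value of t works.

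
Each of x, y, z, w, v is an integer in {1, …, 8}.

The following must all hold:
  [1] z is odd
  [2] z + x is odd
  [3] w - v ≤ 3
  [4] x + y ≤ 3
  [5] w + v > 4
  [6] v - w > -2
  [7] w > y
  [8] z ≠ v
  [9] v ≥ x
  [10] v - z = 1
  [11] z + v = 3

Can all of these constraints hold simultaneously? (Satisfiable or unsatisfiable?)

One satisfying assignment is x = 2, y = 1, z = 1, w = 3, v = 2.
For the less obvious constraints — constraint 3: w - v = 1; constraint 4: x + y = 3; constraint 5: w + v = 5 — and the others hold by inspection.

Satisfiable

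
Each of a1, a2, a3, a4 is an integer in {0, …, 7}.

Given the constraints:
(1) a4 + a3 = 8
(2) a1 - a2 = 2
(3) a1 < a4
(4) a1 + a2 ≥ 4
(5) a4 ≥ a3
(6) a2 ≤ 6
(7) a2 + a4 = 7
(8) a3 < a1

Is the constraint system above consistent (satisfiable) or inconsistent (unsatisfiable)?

Satisfiable

The assignment a1 = 3, a2 = 1, a3 = 2, a4 = 6 works:
  constraint 1 holds since a4 + a3 = 8.
  constraint 2 holds since a1 - a2 = 2.
  constraint 4 holds since a1 + a2 = 4.
The rest check out directly.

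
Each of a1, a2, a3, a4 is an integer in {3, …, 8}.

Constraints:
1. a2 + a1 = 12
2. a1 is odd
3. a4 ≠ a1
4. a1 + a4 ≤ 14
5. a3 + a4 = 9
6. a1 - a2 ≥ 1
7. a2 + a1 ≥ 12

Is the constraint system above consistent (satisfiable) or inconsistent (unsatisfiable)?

One satisfying assignment is a1 = 7, a2 = 5, a3 = 5, a4 = 4.
For the less obvious constraints — constraint 1: a2 + a1 = 12; constraint 4: a1 + a4 = 11; constraint 5: a3 + a4 = 9 — and the others hold by inspection.

Satisfiable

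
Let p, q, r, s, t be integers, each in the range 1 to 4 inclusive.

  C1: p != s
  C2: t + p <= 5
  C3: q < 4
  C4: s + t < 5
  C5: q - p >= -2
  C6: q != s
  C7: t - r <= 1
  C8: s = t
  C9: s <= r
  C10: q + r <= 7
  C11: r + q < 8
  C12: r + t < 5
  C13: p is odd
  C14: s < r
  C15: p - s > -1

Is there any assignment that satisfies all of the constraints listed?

Take p = 3, q = 3, r = 3, s = 1, t = 1. Then constraint 2: t + p = 4; constraint 4: s + t = 2, and every other listed constraint is also met.

Satisfiable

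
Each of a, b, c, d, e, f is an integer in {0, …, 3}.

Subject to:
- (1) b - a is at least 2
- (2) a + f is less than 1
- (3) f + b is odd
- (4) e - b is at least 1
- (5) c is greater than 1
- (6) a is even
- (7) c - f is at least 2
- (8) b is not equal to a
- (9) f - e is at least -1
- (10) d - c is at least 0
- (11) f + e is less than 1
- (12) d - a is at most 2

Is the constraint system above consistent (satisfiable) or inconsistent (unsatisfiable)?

Unsatisfiable

Constraints 1, 4, 7, 9, 10, and 12 give a − d ≥ -2, d − c ≥ 0, c − f ≥ 2, f − e ≥ -1, e − b ≥ 1, b − a ≥ 2.
Adding all 6 inequalities: the left sides telescope to 0, and the right sides sum to (-2) + 0 + 2 + (-1) + 1 + 2 = 2. So 0 ≥ 2, which is false.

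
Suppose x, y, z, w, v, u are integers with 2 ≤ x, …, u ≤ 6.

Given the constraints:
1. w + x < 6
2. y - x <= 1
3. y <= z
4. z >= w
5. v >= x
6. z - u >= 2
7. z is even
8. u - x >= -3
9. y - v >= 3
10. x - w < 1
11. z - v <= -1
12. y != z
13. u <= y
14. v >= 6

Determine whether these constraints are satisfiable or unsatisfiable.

Unsatisfiable

Constraints 2, 6, 8, 9, and 11 give u − x ≥ -3, x − y ≥ -1, y − v ≥ 3, v − z ≥ 1, z − u ≥ 2.
Adding all 5 inequalities: the left sides telescope to 0, and the right sides sum to (-3) + (-1) + 3 + 1 + 2 = 2. So 0 ≥ 2, which is false.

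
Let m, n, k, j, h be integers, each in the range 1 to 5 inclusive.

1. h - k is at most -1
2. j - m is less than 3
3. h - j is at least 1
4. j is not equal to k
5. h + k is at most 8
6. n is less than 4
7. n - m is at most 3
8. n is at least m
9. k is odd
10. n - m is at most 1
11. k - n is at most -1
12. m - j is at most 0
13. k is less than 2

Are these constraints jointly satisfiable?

Unsatisfiable

Constraints 1, 3, 10, 11, and 12 give j − m ≥ 0, m − n ≥ -1, n − k ≥ 1, k − h ≥ 1, h − j ≥ 1.
Adding all 5 inequalities: the left sides telescope to 0, and the right sides sum to 0 + (-1) + 1 + 1 + 1 = 2. So 0 ≥ 2, which is false.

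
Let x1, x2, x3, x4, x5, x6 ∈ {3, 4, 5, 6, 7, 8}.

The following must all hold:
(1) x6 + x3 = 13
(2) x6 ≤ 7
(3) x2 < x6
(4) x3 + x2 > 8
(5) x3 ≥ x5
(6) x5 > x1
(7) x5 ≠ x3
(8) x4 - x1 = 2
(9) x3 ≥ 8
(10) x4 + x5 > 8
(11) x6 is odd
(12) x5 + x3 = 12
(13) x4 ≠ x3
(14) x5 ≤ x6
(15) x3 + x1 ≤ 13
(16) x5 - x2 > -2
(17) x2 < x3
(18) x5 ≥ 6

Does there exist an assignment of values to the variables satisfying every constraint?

From constraints 14 and 18: x6 ≥ x5 ≥ 6. From constraint 9: x3 ≥ 8. Hence x6 + x3 ≥ 14. But constraint 1 requires x6 + x3 = 13, and 13 < 14. Contradiction.

Unsatisfiable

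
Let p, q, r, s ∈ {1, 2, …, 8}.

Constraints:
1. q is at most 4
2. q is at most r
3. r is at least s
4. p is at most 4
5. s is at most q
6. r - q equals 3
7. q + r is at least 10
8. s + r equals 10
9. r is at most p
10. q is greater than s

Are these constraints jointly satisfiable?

Unsatisfiable

From constraints 1 and 5: s ≤ q ≤ 4. From constraints 4 and 9: r ≤ p ≤ 4. Hence s + r ≤ 8. But constraint 8 requires s + r = 10, and 10 > 8. Contradiction.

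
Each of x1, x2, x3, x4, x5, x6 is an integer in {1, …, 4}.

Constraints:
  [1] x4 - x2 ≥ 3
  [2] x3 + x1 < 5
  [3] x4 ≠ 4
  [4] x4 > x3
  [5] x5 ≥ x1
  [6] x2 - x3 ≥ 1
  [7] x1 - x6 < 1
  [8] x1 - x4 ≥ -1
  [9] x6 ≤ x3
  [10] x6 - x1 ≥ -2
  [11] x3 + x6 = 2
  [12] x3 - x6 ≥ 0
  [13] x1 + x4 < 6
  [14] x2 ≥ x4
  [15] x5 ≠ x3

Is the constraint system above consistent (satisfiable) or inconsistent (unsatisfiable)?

Constraints 1, 6, 8, 10, and 12 give x2 − x3 ≥ 1, x3 − x6 ≥ 0, x6 − x1 ≥ -2, x1 − x4 ≥ -1, x4 − x2 ≥ 3.
Adding all 5 inequalities: the left sides telescope to 0, and the right sides sum to 1 + 0 + (-2) + (-1) + 3 = 1. So 0 ≥ 1, which is false.

Unsatisfiable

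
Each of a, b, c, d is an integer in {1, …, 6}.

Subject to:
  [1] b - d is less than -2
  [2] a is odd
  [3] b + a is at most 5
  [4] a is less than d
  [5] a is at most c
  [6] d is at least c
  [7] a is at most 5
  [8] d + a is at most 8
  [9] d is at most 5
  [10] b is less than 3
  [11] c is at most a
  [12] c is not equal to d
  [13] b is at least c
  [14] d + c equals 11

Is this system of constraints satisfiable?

From constraint 9: d ≤ 5. From constraints 7 and 11: c ≤ a ≤ 5. Hence d + c ≤ 10. But constraint 14 requires d + c = 11, and 11 > 10. Contradiction.

Unsatisfiable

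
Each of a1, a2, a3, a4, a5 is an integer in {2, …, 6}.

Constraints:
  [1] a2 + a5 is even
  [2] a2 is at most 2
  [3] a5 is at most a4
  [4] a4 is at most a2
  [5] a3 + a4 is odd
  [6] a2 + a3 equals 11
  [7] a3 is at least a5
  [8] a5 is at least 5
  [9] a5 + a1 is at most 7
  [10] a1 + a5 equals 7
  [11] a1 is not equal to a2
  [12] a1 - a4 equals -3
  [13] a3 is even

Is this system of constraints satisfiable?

From constraints 3 and 8: a4 ≥ a5 and a5 ≥ 5, so a4 ≥ 5. From constraints 2 and 4: a4 ≤ a2 and a2 ≤ 2, so a4 ≤ 2. But 2 < 5, so no value of a4 works.

Unsatisfiable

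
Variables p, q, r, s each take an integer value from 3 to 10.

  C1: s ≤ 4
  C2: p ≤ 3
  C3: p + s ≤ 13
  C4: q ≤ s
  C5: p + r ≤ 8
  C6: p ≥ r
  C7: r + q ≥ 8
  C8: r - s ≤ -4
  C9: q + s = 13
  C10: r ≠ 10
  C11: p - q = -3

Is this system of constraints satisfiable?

From constraints 2 and 6: r ≤ p ≤ 3. From constraints 1 and 4: q ≤ s ≤ 4. Hence r + q ≤ 7. But constraint 7 requires r + q ≥ 8, and 8 > 7. Contradiction.

Unsatisfiable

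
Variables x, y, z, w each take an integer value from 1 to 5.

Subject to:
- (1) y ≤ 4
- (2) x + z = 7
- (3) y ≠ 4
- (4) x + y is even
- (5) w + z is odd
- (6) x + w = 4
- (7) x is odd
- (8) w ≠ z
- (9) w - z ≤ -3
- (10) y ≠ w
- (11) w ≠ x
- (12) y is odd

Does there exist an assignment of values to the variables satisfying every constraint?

Satisfiable

Setting (x, y, z, w) = (3, 3, 4, 1) satisfies everything: constraint 2: x + z = 7; constraint 6: x + w = 4; constraint 9: w - z = -3, and the others follow.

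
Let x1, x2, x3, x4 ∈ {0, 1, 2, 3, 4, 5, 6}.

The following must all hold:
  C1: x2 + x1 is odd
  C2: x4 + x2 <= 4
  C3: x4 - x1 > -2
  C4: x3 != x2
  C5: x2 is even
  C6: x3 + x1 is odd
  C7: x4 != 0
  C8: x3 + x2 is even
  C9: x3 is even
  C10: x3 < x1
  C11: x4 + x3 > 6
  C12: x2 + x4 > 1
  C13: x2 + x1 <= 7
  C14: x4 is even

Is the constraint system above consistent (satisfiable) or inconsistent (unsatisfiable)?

Satisfiable

Setting (x1, x2, x3, x4) = (5, 0, 4, 4) satisfies everything: constraint 2: x4 + x2 = 4; constraint 3: x4 - x1 = -1, and the others follow.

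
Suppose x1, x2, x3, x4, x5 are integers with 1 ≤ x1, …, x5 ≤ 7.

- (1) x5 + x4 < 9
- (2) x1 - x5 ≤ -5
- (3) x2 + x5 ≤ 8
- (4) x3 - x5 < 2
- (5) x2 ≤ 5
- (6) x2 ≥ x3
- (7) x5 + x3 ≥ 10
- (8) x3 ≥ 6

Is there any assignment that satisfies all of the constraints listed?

Unsatisfiable

From constraint 8: x3 ≥ 6. From constraints 5 and 6: x3 ≤ x2 and x2 ≤ 5, so x3 ≤ 5. But 5 < 6, so no value of x3 works.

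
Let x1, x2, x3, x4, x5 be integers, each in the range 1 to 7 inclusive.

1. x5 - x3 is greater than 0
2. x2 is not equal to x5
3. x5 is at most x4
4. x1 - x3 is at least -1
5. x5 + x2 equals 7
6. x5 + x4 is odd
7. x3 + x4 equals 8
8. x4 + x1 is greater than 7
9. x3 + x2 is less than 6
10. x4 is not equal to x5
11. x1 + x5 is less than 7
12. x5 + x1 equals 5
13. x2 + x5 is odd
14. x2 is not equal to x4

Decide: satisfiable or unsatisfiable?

Satisfiable

One satisfying assignment is x1 = 1, x2 = 3, x3 = 1, x4 = 7, x5 = 4.
For the less obvious constraints — constraint 1: x5 - x3 = 3; constraint 4: x1 - x3 = 0 — and the others hold by inspection.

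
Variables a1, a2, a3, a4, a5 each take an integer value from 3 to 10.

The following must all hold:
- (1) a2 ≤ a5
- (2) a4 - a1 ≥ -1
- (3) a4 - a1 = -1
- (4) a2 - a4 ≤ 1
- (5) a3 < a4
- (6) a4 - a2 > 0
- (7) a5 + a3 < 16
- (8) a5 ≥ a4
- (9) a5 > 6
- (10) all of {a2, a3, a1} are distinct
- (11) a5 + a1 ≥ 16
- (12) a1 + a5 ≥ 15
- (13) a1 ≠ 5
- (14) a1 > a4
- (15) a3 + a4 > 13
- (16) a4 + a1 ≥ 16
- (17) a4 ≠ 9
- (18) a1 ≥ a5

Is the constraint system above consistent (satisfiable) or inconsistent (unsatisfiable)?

One satisfying assignment is a1 = 9, a2 = 7, a3 = 6, a4 = 8, a5 = 8.
For the less obvious constraints — constraint 2: a4 - a1 = -1; constraint 3: a4 - a1 = -1; constraint 4: a2 - a4 = -1 — and the others hold by inspection.

Satisfiable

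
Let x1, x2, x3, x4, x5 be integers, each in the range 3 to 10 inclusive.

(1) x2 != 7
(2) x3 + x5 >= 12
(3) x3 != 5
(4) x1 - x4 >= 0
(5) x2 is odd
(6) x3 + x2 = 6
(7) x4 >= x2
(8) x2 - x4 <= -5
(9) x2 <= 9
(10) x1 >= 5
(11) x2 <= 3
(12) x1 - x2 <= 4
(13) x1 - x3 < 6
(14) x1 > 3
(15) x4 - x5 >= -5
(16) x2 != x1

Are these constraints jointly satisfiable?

Unsatisfiable

Constraints 4, 8, and 12 give x4 − x2 ≥ 5, x2 − x1 ≥ -4, x1 − x4 ≥ 0.
Adding all 3 inequalities: the left sides telescope to 0, and the right sides sum to 5 + (-4) + 0 = 1. So 0 ≥ 1, which is false.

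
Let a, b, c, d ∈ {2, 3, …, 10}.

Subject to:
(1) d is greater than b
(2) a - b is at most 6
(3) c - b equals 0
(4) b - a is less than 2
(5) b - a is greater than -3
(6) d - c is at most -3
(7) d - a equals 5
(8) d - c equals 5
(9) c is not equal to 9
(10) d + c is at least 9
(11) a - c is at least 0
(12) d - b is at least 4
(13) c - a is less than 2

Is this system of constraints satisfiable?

Unsatisfiable

Constraints 2, 6, 11, and 12 give c − d ≥ 3, d − b ≥ 4, b − a ≥ -6, a − c ≥ 0.
Adding all 4 inequalities: the left sides telescope to 0, and the right sides sum to 3 + 4 + (-6) + 0 = 1. So 0 ≥ 1, which is false.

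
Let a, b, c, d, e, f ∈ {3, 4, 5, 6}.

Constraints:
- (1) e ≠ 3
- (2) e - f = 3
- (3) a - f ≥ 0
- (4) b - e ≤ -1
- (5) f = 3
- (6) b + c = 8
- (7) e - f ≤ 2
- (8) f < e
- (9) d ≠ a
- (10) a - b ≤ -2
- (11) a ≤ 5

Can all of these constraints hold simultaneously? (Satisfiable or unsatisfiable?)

Constraints 3, 4, 7, and 10 give b − a ≥ 2, a − f ≥ 0, f − e ≥ -2, e − b ≥ 1.
Adding all 4 inequalities: the left sides telescope to 0, and the right sides sum to 2 + 0 + (-2) + 1 = 1. So 0 ≥ 1, which is false.

Unsatisfiable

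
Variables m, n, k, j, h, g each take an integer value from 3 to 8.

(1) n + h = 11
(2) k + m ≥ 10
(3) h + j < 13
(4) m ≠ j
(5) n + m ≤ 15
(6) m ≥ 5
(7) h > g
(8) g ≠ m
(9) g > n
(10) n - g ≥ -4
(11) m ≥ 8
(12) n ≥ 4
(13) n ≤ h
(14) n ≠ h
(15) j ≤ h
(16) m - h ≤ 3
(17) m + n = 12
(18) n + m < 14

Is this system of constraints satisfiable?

Setting (m, n, k, j, h, g) = (8, 4, 3, 4, 7, 6) satisfies everything: constraint 1: n + h = 11; constraint 2: k + m = 11, and the others follow.

Satisfiable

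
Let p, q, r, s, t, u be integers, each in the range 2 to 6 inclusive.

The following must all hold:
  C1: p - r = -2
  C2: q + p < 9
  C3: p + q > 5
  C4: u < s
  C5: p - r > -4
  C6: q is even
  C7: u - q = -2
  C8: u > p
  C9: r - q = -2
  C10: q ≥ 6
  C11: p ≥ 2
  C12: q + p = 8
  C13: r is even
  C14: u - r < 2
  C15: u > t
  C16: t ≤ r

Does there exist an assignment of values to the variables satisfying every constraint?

Take p = 2, q = 6, r = 4, s = 6, t = 2, u = 4. Then constraint 1: p - r = -2; constraint 2: q + p = 8; constraint 3: p + q = 8, and every other listed constraint is also met.

Satisfiable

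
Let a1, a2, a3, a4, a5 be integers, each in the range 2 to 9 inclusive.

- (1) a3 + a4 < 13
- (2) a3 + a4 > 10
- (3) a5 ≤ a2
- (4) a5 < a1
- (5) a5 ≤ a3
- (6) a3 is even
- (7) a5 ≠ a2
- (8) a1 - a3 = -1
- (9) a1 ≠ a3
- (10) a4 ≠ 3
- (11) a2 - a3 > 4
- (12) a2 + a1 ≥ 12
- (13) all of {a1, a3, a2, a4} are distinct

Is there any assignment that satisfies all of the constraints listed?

Setting (a1, a2, a3, a4, a5) = (3, 9, 4, 8, 2) satisfies everything: constraint 1: a3 + a4 = 12; constraint 2: a3 + a4 = 12, and the others follow.

Satisfiable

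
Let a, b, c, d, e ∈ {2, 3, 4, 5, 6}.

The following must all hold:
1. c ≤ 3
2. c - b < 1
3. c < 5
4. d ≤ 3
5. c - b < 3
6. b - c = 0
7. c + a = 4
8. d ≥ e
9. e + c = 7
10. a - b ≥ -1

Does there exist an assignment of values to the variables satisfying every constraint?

From constraints 4 and 8: e ≤ d ≤ 3. From constraint 1: c ≤ 3. Hence e + c ≤ 6. But constraint 9 requires e + c = 7, and 7 > 6. Contradiction.

Unsatisfiable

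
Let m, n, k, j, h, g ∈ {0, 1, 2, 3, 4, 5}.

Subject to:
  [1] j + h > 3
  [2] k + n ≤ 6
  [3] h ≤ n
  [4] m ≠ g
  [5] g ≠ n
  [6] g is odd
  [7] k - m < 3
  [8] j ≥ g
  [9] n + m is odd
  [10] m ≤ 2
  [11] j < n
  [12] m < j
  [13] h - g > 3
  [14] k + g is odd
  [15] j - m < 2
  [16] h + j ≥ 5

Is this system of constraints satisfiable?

Satisfiable

Setting (m, n, k, j, h, g) = (0, 5, 0, 1, 5, 1) satisfies everything: constraint 1: j + h = 6; constraint 2: k + n = 5; constraint 7: k - m = 0, and the others follow.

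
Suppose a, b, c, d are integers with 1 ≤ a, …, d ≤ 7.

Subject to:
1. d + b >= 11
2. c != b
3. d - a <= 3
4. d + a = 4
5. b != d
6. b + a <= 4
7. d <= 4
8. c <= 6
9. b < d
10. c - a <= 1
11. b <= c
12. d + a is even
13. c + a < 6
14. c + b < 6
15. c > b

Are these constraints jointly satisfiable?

Unsatisfiable

From constraint 7: d ≤ 4. From constraints 8 and 11: b ≤ c ≤ 6. Hence d + b ≤ 10. But constraint 1 requires d + b ≥ 11, and 11 > 10. Contradiction.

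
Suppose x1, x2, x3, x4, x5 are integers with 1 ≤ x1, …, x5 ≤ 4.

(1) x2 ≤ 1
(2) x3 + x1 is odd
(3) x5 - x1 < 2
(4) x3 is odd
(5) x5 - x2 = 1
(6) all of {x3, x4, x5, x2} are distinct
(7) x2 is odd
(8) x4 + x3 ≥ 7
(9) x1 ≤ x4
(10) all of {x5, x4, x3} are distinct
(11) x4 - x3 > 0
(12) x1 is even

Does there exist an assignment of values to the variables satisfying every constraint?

Setting (x1, x2, x3, x4, x5) = (2, 1, 3, 4, 2) satisfies everything: constraint 3: x5 - x1 = 0; constraint 5: x5 - x2 = 1, and the others follow.

Satisfiable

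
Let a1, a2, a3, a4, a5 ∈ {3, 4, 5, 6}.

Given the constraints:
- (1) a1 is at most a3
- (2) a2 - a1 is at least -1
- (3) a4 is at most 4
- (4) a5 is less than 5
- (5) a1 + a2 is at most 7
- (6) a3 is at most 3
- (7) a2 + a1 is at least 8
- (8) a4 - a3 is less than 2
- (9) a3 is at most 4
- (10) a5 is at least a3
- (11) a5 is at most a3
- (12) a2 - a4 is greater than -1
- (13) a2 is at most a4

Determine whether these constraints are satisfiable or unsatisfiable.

Unsatisfiable

From constraints 3 and 13: a2 ≤ a4 ≤ 4. From constraints 1 and 6: a1 ≤ a3 ≤ 3. Hence a2 + a1 ≤ 7. But constraint 7 requires a2 + a1 ≥ 8, and 8 > 7. Contradiction.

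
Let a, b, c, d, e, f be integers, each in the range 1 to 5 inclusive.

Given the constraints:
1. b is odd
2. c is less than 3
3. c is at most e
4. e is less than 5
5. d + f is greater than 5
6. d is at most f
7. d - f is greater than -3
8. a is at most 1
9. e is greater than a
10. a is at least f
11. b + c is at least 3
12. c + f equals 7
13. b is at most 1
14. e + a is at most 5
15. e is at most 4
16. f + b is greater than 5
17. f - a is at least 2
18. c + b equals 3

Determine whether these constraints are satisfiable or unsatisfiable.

From constraints 3 and 15: c ≤ e ≤ 4. From constraints 8 and 10: f ≤ a ≤ 1. Hence c + f ≤ 5. But constraint 12 requires c + f = 7, and 7 > 5. Contradiction.

Unsatisfiable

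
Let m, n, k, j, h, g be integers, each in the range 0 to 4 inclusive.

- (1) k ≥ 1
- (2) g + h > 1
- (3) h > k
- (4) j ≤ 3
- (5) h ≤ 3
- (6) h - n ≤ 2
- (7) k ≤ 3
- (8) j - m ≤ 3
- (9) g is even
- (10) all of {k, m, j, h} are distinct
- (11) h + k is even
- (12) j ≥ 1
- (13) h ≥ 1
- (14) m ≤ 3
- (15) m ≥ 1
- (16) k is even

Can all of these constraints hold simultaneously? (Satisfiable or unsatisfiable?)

Constraints 1, 4, 5, 7, 12, 13, 14, and 15 confine each of k, m, j, h to the 3 values {1, …, 3}.
Constraint 10 requires all 4 of them to be distinct, but only 3 values are available — impossible by the pigeonhole principle.

Unsatisfiable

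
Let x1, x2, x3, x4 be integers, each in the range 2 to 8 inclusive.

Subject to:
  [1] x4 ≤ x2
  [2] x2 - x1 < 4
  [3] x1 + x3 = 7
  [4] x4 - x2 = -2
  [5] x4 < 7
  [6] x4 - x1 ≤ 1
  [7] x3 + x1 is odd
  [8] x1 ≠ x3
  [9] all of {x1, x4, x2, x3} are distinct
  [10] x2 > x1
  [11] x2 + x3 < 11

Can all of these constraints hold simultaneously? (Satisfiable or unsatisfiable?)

Satisfiable

Try x1 = 5, x2 = 6, x3 = 2, x4 = 4.
Check constraint 2: x2 - x1 = 1; constraint 3: x1 + x3 = 7; constraint 4: x4 - x2 = -2. The remaining constraints are straightforward to verify.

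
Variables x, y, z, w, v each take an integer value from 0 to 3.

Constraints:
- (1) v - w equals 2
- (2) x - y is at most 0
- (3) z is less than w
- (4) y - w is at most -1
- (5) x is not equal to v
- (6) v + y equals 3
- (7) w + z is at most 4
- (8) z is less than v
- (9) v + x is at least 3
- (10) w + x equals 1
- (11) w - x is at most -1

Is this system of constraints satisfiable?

Unsatisfiable

Constraints 2, 4, and 11 give w − y ≥ 1, y − x ≥ 0, x − w ≥ 1.
Adding all 3 inequalities: the left sides telescope to 0, and the right sides sum to 1 + 0 + 1 = 2. So 0 ≥ 2, which is false.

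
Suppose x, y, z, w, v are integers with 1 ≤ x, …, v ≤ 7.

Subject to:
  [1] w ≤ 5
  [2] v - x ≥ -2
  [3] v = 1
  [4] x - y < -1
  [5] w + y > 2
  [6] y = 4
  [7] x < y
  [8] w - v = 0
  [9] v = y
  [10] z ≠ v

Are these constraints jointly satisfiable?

Unsatisfiable

Constraint 3 fixes v = 1 and constraint 6 fixes y = 4, but constraint 9 requires v = y. Since 1 ≠ 4, contradiction.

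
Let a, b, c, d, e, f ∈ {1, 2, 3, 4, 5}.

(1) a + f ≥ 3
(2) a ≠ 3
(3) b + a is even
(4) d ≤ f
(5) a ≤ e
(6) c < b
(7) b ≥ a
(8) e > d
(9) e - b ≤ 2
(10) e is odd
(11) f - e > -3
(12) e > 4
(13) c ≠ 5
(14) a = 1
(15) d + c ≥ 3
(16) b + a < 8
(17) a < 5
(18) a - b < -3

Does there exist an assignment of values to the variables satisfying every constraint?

Setting (a, b, c, d, e, f) = (1, 5, 3, 3, 5, 5) satisfies everything: constraint 1: a + f = 6; constraint 9: e - b = 0; constraint 11: f - e = 0, and the others follow.

Satisfiable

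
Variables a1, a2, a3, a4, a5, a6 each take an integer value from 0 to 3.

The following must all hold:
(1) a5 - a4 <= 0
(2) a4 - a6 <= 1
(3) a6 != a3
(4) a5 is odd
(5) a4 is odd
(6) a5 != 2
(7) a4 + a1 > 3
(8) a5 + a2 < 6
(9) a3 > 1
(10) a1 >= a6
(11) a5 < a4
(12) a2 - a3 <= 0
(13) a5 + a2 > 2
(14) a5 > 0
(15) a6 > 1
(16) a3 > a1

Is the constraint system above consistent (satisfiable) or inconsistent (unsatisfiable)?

Satisfiable

The assignment a1 = 2, a2 = 2, a3 = 3, a4 = 3, a5 = 1, a6 = 2 works:
  constraint 1 holds since a5 - a4 = -2.
  constraint 2 holds since a4 - a6 = 1.
  constraint 7 holds since a4 + a1 = 5.
The rest check out directly.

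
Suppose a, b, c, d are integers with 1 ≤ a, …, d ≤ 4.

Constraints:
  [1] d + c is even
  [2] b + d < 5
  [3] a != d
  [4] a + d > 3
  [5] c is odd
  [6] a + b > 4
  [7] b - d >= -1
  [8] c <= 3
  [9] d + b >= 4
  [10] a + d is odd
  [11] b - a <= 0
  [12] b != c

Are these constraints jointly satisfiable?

Satisfiable

The assignment a = 4, b = 3, c = 1, d = 1 works:
  constraint 2 holds since b + d = 4.
  constraint 4 holds since a + d = 5.
The rest check out directly.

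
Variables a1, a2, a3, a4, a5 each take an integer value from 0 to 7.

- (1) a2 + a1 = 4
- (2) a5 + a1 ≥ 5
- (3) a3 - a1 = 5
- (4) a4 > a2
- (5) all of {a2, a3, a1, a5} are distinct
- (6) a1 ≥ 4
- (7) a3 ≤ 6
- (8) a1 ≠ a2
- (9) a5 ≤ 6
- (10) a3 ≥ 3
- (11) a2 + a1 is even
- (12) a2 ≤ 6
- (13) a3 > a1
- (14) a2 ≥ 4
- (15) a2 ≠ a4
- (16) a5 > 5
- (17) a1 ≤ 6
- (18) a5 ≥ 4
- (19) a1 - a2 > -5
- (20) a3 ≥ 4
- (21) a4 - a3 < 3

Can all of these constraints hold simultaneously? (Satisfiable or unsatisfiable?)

Unsatisfiable

Constraints 6, 7, 9, 12, 14, 17, 18, and 20 confine each of a2, a3, a1, a5 to the 3 values {4, …, 6}.
Constraint 5 requires all 4 of them to be distinct, but only 3 values are available — impossible by the pigeonhole principle.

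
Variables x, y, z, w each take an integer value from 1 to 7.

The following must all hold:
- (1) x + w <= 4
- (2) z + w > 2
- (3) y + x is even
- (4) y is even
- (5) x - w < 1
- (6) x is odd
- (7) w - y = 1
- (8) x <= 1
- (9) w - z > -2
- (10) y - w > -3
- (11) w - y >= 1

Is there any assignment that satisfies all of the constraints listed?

Constraint 4 makes y even and constraint 6 makes x odd, so y + x must be odd. Constraint 3 says y + x is even — contradiction.

Unsatisfiable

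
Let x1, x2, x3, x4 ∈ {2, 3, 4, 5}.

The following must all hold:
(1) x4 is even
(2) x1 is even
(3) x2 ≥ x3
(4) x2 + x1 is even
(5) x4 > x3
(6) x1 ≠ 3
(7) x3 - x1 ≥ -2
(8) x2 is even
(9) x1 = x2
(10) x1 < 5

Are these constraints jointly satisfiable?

Setting (x1, x2, x3, x4) = (2, 2, 2, 4) satisfies everything: constraint 1: x4 = 4 is even; constraint 7: x3 - x1 = 0, and the others follow.

Satisfiable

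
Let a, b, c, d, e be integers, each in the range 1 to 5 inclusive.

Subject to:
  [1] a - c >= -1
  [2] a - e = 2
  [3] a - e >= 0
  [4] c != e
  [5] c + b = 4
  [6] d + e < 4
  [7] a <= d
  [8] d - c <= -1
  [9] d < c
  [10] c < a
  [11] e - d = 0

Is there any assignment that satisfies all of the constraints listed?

Unsatisfiable

Constraints 7, 9, and 10 give a ≤ d, d < c, c < a. Chaining: a ≤ d < c < a, which forces a < a — impossible.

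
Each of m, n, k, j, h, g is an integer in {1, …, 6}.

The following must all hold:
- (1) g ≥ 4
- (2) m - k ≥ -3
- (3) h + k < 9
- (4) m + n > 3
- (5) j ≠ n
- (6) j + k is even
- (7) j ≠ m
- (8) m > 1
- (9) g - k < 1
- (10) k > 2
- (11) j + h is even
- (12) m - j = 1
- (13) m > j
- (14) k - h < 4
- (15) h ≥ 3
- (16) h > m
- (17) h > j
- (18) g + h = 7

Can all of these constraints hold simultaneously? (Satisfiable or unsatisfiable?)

Satisfiable

Try m = 2, n = 3, k = 5, j = 1, h = 3, g = 4.
Check constraint 2: m - k = -3; constraint 3: h + k = 8. The remaining constraints are straightforward to verify.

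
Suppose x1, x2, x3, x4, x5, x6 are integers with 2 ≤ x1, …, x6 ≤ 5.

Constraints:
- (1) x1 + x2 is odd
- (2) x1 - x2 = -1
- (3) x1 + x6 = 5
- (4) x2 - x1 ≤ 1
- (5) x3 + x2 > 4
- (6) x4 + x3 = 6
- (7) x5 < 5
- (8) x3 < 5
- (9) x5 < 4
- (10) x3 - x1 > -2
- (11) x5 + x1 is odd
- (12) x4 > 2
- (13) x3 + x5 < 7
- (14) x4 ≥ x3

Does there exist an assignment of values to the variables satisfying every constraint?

Satisfiable

Try x1 = 3, x2 = 4, x3 = 2, x4 = 4, x5 = 2, x6 = 2.
Check constraint 2: x1 - x2 = -1; constraint 3: x1 + x6 = 5. The remaining constraints are straightforward to verify.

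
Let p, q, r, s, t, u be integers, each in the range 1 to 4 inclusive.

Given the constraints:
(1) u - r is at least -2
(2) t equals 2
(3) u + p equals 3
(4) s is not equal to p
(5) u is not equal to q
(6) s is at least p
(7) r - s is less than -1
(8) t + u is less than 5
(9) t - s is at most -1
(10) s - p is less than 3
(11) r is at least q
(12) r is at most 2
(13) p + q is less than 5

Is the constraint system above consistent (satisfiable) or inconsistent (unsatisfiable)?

Setting (p, q, r, s, t, u) = (2, 2, 2, 4, 2, 1) satisfies everything: constraint 1: u - r = -1; constraint 3: u + p = 3, and the others follow.

Satisfiable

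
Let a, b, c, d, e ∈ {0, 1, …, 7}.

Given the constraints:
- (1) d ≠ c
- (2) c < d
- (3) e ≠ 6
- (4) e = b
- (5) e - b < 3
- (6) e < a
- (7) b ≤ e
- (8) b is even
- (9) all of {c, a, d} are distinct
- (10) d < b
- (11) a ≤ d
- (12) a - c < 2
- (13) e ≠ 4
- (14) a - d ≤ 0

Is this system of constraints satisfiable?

Unsatisfiable

Constraints 6, 7, 10, and 11 give a ≤ d, d < b, b ≤ e, e < a. Chaining: a ≤ d < b ≤ e < a, which forces a < a — impossible.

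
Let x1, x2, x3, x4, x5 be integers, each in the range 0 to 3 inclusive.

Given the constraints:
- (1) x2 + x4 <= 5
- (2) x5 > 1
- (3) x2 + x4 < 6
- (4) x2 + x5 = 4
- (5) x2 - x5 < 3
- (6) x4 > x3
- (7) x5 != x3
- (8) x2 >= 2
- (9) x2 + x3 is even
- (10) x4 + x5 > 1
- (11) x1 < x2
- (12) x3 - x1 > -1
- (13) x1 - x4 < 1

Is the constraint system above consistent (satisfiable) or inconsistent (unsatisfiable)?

Setting (x1, x2, x3, x4, x5) = (0, 2, 0, 2, 2) satisfies everything: constraint 1: x2 + x4 = 4; constraint 3: x2 + x4 = 4; constraint 4: x2 + x5 = 4, and the others follow.

Satisfiable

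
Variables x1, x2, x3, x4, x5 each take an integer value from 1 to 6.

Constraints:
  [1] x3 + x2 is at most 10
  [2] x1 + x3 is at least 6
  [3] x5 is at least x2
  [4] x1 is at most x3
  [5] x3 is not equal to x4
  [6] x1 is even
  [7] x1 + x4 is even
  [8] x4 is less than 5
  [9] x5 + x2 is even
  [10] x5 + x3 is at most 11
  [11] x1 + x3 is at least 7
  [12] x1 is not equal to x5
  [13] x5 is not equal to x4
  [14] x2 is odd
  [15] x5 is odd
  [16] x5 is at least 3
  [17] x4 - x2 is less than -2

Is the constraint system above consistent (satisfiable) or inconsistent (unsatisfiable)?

Setting (x1, x2, x3, x4, x5) = (4, 5, 5, 2, 5) satisfies everything: constraint 1: x3 + x2 = 10; constraint 2: x1 + x3 = 9; constraint 10: x5 + x3 = 10, and the others follow.

Satisfiable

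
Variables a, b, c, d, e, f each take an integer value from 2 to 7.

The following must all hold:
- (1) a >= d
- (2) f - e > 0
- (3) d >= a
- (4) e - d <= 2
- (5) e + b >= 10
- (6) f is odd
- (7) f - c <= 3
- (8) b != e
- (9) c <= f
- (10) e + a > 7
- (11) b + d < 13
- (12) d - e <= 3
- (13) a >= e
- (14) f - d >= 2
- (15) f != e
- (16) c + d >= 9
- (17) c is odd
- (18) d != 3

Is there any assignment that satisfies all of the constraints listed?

Take a = 4, b = 6, c = 7, d = 4, e = 4, f = 7. Then constraint 2: f - e = 3; constraint 4: e - d = 0, and every other listed constraint is also met.

Satisfiable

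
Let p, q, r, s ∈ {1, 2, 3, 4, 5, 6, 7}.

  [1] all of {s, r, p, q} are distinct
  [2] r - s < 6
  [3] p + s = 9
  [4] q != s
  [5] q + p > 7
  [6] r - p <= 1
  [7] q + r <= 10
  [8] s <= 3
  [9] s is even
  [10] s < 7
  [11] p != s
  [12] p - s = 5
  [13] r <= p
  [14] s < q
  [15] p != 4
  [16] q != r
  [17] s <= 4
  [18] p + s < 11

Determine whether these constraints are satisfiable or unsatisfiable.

Take p = 7, q = 3, r = 6, s = 2. Then constraint 2: r - s = 4; constraint 3: p + s = 9; constraint 5: q + p = 10, and every other listed constraint is also met.

Satisfiable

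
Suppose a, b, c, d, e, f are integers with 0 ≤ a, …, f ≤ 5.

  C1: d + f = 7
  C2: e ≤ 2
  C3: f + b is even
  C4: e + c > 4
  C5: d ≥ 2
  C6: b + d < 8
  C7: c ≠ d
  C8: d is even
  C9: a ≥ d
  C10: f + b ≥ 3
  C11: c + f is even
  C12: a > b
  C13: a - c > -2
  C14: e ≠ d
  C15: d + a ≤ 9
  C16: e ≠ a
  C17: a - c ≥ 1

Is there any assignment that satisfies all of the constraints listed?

Setting (a, b, c, d, e, f) = (4, 3, 3, 4, 2, 3) satisfies everything: constraint 1: d + f = 7; constraint 4: e + c = 5, and the others follow.

Satisfiable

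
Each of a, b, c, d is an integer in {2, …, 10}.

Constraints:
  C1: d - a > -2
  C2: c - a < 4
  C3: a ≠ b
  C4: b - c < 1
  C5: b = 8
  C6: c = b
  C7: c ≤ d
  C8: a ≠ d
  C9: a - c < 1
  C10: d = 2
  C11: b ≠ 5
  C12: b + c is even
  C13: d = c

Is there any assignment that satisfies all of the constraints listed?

Unsatisfiable

Constraint 10 fixes d = 2 and constraint 5 fixes b = 8. Constraints 6 and 13 give d = c = b, so d = b. But 2 ≠ 8 — contradiction.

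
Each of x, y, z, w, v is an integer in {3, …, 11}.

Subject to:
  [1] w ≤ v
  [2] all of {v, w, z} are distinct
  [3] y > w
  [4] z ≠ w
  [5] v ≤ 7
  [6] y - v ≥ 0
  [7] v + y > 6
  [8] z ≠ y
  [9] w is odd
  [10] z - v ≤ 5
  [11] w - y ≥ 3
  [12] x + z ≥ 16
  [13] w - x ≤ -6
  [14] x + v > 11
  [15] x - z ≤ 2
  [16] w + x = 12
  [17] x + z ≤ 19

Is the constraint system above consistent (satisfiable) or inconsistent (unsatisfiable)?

Constraints 6, 10, 11, 13, and 15 give w − y ≥ 3, y − v ≥ 0, v − z ≥ -5, z − x ≥ -2, x − w ≥ 6.
Adding all 5 inequalities: the left sides telescope to 0, and the right sides sum to 3 + 0 + (-5) + (-2) + 6 = 2. So 0 ≥ 2, which is false.

Unsatisfiable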